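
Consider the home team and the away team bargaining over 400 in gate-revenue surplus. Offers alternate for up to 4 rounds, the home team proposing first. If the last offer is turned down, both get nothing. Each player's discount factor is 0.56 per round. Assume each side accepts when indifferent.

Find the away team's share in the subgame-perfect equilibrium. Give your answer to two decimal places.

Round 4 (the away team proposes): the home team will accept anything ≥ 0, so the away team offers 0 and keeps 400.
Round 3 (the home team proposes): the away team can get 400 next round, worth 0.56 × 400 = 224 now, so the home team offers 224, keeping 176.
Round 2 (the away team proposes): the home team can get 176 next round, worth 0.56 × 176 = 98.56 now, so the away team offers 98.56, keeping 301.44.
Round 1 (the home team proposes): the away team can get 301.44 next round, worth 0.56 × 301.44 = 168.8064 now; the home team offers that and keeps 231.1936.

168.81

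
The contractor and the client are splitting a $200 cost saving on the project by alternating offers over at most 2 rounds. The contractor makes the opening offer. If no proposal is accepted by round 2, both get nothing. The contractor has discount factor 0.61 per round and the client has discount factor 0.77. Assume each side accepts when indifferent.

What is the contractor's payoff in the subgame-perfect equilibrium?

Round 2 (the client proposes): the contractor will accept anything ≥ 0, so the client offers 0 and keeps 200.
Round 1 (the contractor proposes): the client can get 200 next round, worth 0.77 × 200 = 154 now. The contractor offers 154 and keeps 200 − 154 = 46.

46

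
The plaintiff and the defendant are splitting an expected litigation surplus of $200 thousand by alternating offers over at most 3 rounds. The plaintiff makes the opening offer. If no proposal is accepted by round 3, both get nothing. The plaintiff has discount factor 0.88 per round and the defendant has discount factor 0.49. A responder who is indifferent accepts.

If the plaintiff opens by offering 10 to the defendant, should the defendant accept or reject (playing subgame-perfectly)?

Reject

Work out the defendant's continuation value if the offer is rejected.
Round 3 (the plaintiff proposes): the defendant will accept anything ≥ 0, so the plaintiff offers 0 and keeps 200.
Round 2 (the defendant proposes): the plaintiff can get 200 next round, worth 0.88 × 200 = 176 now; the defendant offers that and keeps 24.
So by rejecting in round 1, the defendant gets 24 next round, worth 0.49 × 24 = 11.76 now.
Offer 10 < 11.76, so the defendant rejects.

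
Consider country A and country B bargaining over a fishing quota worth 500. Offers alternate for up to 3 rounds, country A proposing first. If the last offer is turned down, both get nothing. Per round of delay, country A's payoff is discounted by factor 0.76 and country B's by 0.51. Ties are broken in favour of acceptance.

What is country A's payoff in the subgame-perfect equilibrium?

438.8

Solve by backward induction from round 3.
Round 3 (country A proposes): rejection yields 0 for country B; country A offers 0 and keeps 500.
Round 2 (country B proposes): country A can get 500 next round, worth 0.76 × 500 = 380 now. Country B offers 380 and keeps 500 − 380 = 120.
Round 1 (country A proposes): country B can get 120 next round, worth 0.51 × 120 = 61.2 now; country A offers that and keeps 438.8.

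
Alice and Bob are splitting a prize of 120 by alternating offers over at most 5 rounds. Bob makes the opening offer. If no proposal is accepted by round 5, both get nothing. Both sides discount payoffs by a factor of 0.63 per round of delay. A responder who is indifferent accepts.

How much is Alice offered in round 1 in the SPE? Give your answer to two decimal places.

Round 5 (Bob proposes): rejection yields 0 for Alice; Bob offers 0 and keeps 120.
Round 4 (Alice proposes): Bob can get 120 next round, worth 0.63 × 120 = 75.6 now. Alice offers 75.6 and keeps 120 − 75.6 = 44.4.
Round 3 (Bob proposes): Alice can get 44.4 next round, worth 0.63 × 44.4 = 27.972 now. Bob offers 27.972 and keeps 120 − 27.972 = 92.028.
Round 2 (Alice proposes): Bob can get 92.028 next round, worth 0.63 × 92.028 = 57.97764 now; Alice offers that and keeps 62.02236.
Round 1 (Bob proposes): Alice can get 62.02236 next round, worth 0.63 × 62.02236 = 39.0740868 now. Bob offers 39.0740868 and keeps 120 − 39.0740868 = 80.9259132.

39.07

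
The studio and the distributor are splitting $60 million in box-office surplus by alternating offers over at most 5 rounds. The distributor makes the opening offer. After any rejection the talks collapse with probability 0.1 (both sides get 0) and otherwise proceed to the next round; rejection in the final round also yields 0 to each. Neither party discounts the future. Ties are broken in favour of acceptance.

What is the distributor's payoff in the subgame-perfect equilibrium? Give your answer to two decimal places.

50.23

By backward induction:
Round 5 (the distributor proposes): rejection yields 0 for the studio; the distributor offers 0 and keeps 60.
Round 4 (the studio proposes): rejecting gives the distributor an expected 0.9 × 60 = 54. The studio offers 54 and keeps 60 − 54 = 6.
Round 3 (the distributor proposes): rejecting gives the studio an expected 0.9 × 6 = 5.4. The distributor offers 5.4 and keeps 60 − 5.4 = 54.6.
Round 2 (the studio proposes): rejecting gives the distributor an expected 0.9 × 54.6 = 49.14. The studio offers 49.14 and keeps 60 − 49.14 = 10.86.
Round 1 (the distributor proposes): rejecting gives the studio an expected 0.9 × 10.86 = 9.774. The distributor offers 9.774 and keeps 60 − 9.774 = 50.226.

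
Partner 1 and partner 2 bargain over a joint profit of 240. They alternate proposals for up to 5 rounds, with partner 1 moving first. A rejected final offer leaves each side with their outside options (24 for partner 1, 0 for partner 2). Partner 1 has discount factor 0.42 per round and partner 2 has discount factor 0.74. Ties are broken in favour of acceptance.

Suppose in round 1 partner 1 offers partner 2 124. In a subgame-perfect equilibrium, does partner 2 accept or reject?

Round 5 (partner 1 proposes): rejection yields 0 for partner 2; partner 1 offers 0 and keeps 240.
Round 4 (partner 2 proposes): partner 1 can get 240 next round, worth 0.42 × 240 = 100.8 now, so partner 2 offers 100.8, keeping 139.2.
Round 3 (partner 1 proposes): partner 2 can get 139.2 next round, worth 0.74 × 139.2 = 103.008 now. Partner 1 offers 103.008 and keeps 240 − 103.008 = 136.992.
Round 2 (partner 2 proposes): partner 1 can get 136.992 next round, worth 0.42 × 136.992 = 57.53664 now; partner 2 offers that and keeps 182.46336.
So by rejecting in round 1, partner 2 gets 182.46336 next round, worth 0.74 × 182.46336 = 135.0228864 now.
Offer 124 < 135.0228864, so partner 2 rejects.

Reject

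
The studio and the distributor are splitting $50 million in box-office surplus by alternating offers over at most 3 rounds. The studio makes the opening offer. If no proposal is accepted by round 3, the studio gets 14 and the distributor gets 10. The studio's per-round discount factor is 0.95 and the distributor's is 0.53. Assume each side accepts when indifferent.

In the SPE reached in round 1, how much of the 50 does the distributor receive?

6.36

Round 3 (the studio proposes): the distributor gets 10 if talks fail, so the studio offers 10 and keeps 40.
Round 2 (the distributor proposes): the studio can get 40 next round, worth 0.95 × 40 = 38 now; the distributor offers that and keeps 12.
Round 1 (the studio proposes): the distributor can get 12 next round, worth 0.53 × 12 = 6.36 now, so the studio offers 6.36, keeping 43.64.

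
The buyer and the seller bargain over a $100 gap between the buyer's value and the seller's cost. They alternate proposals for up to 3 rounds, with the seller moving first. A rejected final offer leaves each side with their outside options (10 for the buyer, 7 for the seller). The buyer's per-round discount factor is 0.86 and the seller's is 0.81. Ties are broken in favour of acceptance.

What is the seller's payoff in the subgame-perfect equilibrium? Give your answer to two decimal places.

76.69

By backward induction:
Round 3 (the seller proposes): the buyer gets 10 if talks fail, so the seller offers 10 and keeps 90.
Round 2 (the buyer proposes): the seller can get 90 next round, worth 0.81 × 90 = 72.9 now; the buyer offers that and keeps 27.1.
Round 1 (the seller proposes): the buyer can get 27.1 next round, worth 0.86 × 27.1 = 23.306 now. The seller offers 23.306 and keeps 100 − 23.306 = 76.694.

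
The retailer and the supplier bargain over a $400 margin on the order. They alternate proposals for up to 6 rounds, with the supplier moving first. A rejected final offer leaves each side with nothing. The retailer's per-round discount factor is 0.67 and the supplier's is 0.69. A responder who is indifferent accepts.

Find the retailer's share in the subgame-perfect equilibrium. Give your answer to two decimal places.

Round 6 (the retailer proposes): rejection yields 0 for the supplier; the retailer offers 0 and keeps 400.
Round 5 (the supplier proposes): the retailer can get 400 next round, worth 0.67 × 400 = 268 now; the supplier offers that and keeps 132.
Round 4 (the retailer proposes): the supplier can get 132 next round, worth 0.69 × 132 = 91.08 now; the retailer offers that and keeps 308.92.
Round 3 (the supplier proposes): the retailer can get 308.92 next round, worth 0.67 × 308.92 = 206.9764 now. The supplier offers 206.9764 and keeps 400 − 206.9764 = 193.0236.
Round 2 (the retailer proposes): the supplier can get 193.0236 next round, worth 0.69 × 193.0236 = 133.186284 now, so the retailer offers 133.186284, keeping 266.813716.
Round 1 (the supplier proposes): the retailer can get 266.813716 next round, worth 0.67 × 266.813716 = 178.76518972 now. The supplier offers 178.76518972 and keeps 400 − 178.76518972 = 221.23481028.

178.77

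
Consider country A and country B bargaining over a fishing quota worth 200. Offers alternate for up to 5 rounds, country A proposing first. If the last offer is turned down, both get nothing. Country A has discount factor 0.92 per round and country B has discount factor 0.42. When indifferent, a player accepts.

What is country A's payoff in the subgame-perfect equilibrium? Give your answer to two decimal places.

Round 5 (country A proposes): rejection yields 0 for country B; country A offers 0 and keeps 200.
Round 4 (country B proposes): country A can get 200 next round, worth 0.92 × 200 = 184 now. Country B offers 184 and keeps 200 − 184 = 16.
Round 3 (country A proposes): country B can get 16 next round, worth 0.42 × 16 = 6.72 now; country A offers that and keeps 193.28.
Round 2 (country B proposes): country A can get 193.28 next round, worth 0.92 × 193.28 = 177.8176 now. Country B offers 177.8176 and keeps 200 − 177.8176 = 22.1824.
Round 1 (country A proposes): country B can get 22.1824 next round, worth 0.42 × 22.1824 = 9.316608 now; country A offers that and keeps 190.683392.

190.68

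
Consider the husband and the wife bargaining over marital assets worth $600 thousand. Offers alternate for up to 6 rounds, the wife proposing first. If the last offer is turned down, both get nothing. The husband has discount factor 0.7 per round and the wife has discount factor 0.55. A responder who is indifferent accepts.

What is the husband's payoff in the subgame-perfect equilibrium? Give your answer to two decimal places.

324.02

By backward induction:
Round 6 (the husband proposes): the wife will accept anything ≥ 0, so the husband offers 0 and keeps 600.
Round 5 (the wife proposes): the husband can get 600 next round, worth 0.7 × 600 = 420 now; the wife offers that and keeps 180.
Round 4 (the husband proposes): the wife can get 180 next round, worth 0.55 × 180 = 99 now. The husband offers 99 and keeps 600 − 99 = 501.
Round 3 (the wife proposes): the husband can get 501 next round, worth 0.7 × 501 = 350.7 now, so the wife offers 350.7, keeping 249.3.
Round 2 (the husband proposes): the wife can get 249.3 next round, worth 0.55 × 249.3 = 137.115 now, so the husband offers 137.115, keeping 462.885.
Round 1 (the wife proposes): the husband can get 462.885 next round, worth 0.7 × 462.885 = 324.0195 now, so the wife offers 324.0195, keeping 275.9805.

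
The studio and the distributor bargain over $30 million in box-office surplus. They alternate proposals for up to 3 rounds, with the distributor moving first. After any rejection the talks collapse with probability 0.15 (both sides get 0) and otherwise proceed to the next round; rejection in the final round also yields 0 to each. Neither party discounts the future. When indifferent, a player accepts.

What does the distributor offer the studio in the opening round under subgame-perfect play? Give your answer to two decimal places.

Round 3 (the distributor proposes): the studio will accept anything ≥ 0, so the distributor offers 0 and keeps 30.
Round 2 (the studio proposes): rejecting gives the distributor an expected 0.85 × 30 = 25.5, so the studio offers 25.5, keeping 4.5.
Round 1 (the distributor proposes): rejecting gives the studio an expected 0.85 × 4.5 = 3.825. The distributor offers 3.825 and keeps 30 − 3.825 = 26.175.

3.83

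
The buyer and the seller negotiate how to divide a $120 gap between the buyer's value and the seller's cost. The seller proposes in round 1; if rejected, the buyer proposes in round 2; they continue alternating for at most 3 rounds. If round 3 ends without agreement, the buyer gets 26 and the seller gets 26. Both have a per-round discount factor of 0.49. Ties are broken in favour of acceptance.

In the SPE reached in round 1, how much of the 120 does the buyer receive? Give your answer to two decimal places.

36.23

Round 3 (the seller proposes): the buyer gets 26 if talks fail, so the seller offers 26 and keeps 94.
Round 2 (the buyer proposes): the seller can get 94 next round, worth 0.49 × 94 = 46.06 now; the buyer offers that and keeps 73.94.
Round 1 (the seller proposes): the buyer can get 73.94 next round, worth 0.49 × 73.94 = 36.2306 now, so the seller offers 36.2306, keeping 83.7694.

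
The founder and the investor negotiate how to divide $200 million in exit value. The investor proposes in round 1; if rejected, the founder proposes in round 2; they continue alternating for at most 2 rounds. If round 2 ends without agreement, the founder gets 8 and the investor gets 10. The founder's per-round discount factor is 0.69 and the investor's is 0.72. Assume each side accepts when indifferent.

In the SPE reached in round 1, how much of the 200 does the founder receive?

131.1

Round 2 (the founder proposes): the investor gets 10 if talks fail, so the founder offers 10 and keeps 190.
Round 1 (the investor proposes): the founder can get 190 next round, worth 0.69 × 190 = 131.1 now. The investor offers 131.1 and keeps 200 − 131.1 = 68.9.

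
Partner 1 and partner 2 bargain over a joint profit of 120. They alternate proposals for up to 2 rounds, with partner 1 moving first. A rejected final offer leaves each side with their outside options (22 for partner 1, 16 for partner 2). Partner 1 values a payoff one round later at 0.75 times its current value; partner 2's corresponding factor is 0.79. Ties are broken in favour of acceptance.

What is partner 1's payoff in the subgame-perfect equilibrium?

42.58

Round 2 (partner 2 proposes): partner 1 gets 22 if talks fail, so partner 2 offers 22 and keeps 98.
Round 1 (partner 1 proposes): partner 2 can get 98 next round, worth 0.79 × 98 = 77.42 now. Partner 1 offers 77.42 and keeps 120 − 77.42 = 42.58.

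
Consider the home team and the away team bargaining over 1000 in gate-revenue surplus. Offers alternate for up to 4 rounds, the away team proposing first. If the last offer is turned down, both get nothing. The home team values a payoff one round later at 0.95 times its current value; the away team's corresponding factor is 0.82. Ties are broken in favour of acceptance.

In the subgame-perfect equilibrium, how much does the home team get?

911.05

Solve by backward induction from round 4.
Round 4 (the home team proposes): the away team will accept anything ≥ 0, so the home team offers 0 and keeps 1000.
Round 3 (the away team proposes): the home team can get 1000 next round, worth 0.95 × 1000 = 950 now, so the away team offers 950, keeping 50.
Round 2 (the home team proposes): the away team can get 50 next round, worth 0.82 × 50 = 41 now; the home team offers that and keeps 959.
Round 1 (the away team proposes): the home team can get 959 next round, worth 0.95 × 959 = 911.05 now. The away team offers 911.05 and keeps 1000 − 911.05 = 88.95.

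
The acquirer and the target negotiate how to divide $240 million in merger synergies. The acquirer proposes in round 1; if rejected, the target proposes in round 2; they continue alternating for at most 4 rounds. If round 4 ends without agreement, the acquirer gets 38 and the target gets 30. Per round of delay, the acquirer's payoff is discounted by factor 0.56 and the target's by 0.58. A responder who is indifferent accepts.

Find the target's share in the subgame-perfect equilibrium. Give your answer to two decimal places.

By backward induction:
Round 4 (the target proposes): the acquirer gets 38 if talks fail, so the target offers 38 and keeps 202.
Round 3 (the acquirer proposes): the target can get 202 next round, worth 0.58 × 202 = 117.16 now. The acquirer offers 117.16 and keeps 240 − 117.16 = 122.84.
Round 2 (the target proposes): the acquirer can get 122.84 next round, worth 0.56 × 122.84 = 68.7904 now. The target offers 68.7904 and keeps 240 − 68.7904 = 171.2096.
Round 1 (the acquirer proposes): the target can get 171.2096 next round, worth 0.58 × 171.2096 = 99.301568 now; the acquirer offers that and keeps 140.698432.

99.30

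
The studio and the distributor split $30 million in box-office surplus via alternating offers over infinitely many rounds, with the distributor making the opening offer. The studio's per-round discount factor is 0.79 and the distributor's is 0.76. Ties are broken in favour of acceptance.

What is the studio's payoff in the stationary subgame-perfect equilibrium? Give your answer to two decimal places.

14.23

In a stationary SPE each proposer offers the other exactly their discounted continuation value.
If the distributor keeps x when proposing and the studio keeps y when proposing, then x = 30 − 0.79y and y = 30 − 0.76x.
Solving: x = 30(1 − 0.79) / (1 − 0.76·0.79) = 6.3 / 0.3996 ≈ 15.7658.
The studio gets 30 − 15.7658 ≈ 14.2342.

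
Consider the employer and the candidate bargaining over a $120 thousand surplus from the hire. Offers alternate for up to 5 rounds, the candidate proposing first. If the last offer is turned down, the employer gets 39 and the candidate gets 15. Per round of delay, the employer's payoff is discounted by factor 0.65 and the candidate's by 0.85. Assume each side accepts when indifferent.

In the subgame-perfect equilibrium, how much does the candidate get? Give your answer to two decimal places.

Round 5 (the candidate proposes): the employer gets 39 if talks fail, so the candidate offers 39 and keeps 81.
Round 4 (the employer proposes): the candidate can get 81 next round, worth 0.85 × 81 = 68.85 now; the employer offers that and keeps 51.15.
Round 3 (the candidate proposes): the employer can get 51.15 next round, worth 0.65 × 51.15 = 33.2475 now. The candidate offers 33.2475 and keeps 120 − 33.2475 = 86.7525.
Round 2 (the employer proposes): the candidate can get 86.7525 next round, worth 0.85 × 86.7525 = 73.739625 now. The employer offers 73.739625 and keeps 120 − 73.739625 = 46.260375.
Round 1 (the candidate proposes): the employer can get 46.260375 next round, worth 0.65 × 46.260375 = 30.06924375 now; the candidate offers that and keeps 89.93075625.

89.93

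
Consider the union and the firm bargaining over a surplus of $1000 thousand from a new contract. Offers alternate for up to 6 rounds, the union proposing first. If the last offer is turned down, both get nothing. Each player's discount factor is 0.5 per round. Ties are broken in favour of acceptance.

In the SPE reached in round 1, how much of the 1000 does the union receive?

656.25

Round 6 (the firm proposes): the union will accept anything ≥ 0, so the firm offers 0 and keeps 1000.
Round 5 (the union proposes): the firm can get 1000 next round, worth 0.5 × 1000 = 500 now; the union offers that and keeps 500.
Round 4 (the firm proposes): the union can get 500 next round, worth 0.5 × 500 = 250 now, so the firm offers 250, keeping 750.
Round 3 (the union proposes): the firm can get 750 next round, worth 0.5 × 750 = 375 now. The union offers 375 and keeps 1000 − 375 = 625.
Round 2 (the firm proposes): the union can get 625 next round, worth 0.5 × 625 = 312.5 now; the firm offers that and keeps 687.5.
Round 1 (the union proposes): the firm can get 687.5 next round, worth 0.5 × 687.5 = 343.75 now; the union offers that and keeps 656.25.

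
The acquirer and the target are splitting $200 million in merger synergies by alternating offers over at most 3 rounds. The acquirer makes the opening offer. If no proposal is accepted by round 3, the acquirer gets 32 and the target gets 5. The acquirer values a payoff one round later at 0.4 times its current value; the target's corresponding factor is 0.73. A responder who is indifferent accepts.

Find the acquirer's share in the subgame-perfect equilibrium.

110.94

Round 3 (the acquirer proposes): the target gets 5 if talks fail, so the acquirer offers 5 and keeps 195.
Round 2 (the target proposes): the acquirer can get 195 next round, worth 0.4 × 195 = 78 now, so the target offers 78, keeping 122.
Round 1 (the acquirer proposes): the target can get 122 next round, worth 0.73 × 122 = 89.06 now; the acquirer offers that and keeps 110.94.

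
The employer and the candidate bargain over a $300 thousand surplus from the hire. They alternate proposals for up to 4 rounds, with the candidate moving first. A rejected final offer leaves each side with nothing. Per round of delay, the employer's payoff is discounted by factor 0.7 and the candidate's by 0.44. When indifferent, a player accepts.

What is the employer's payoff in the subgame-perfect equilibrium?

182.28

Round 4 (the employer proposes): the candidate will accept anything ≥ 0, so the employer offers 0 and keeps 300.
Round 3 (the candidate proposes): the employer can get 300 next round, worth 0.7 × 300 = 210 now; the candidate offers that and keeps 90.
Round 2 (the employer proposes): the candidate can get 90 next round, worth 0.44 × 90 = 39.6 now; the employer offers that and keeps 260.4.
Round 1 (the candidate proposes): the employer can get 260.4 next round, worth 0.7 × 260.4 = 182.28 now. The candidate offers 182.28 and keeps 300 − 182.28 = 117.72.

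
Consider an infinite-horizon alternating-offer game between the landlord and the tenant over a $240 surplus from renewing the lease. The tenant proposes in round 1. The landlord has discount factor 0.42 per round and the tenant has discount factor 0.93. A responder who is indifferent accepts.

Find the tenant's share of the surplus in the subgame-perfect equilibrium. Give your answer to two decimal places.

In a stationary SPE each proposer offers the other exactly their discounted continuation value.
If the tenant keeps x when proposing and the landlord keeps y when proposing, then x = 240 − 0.42y and y = 240 − 0.93x.
Solving: x = 240(1 − 0.42) / (1 − 0.93·0.42) = 139.2 / 0.6094 ≈ 228.4214.
The landlord gets 240 − 228.4214 ≈ 11.5786.

228.42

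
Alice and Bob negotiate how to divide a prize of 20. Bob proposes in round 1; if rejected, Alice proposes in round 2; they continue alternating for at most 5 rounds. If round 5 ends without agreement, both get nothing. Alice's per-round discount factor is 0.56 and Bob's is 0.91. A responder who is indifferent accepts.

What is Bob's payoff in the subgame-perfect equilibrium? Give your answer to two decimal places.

Round 5 (Bob proposes): rejection yields 0 for Alice; Bob offers 0 and keeps 20.
Round 4 (Alice proposes): Bob can get 20 next round, worth 0.91 × 20 = 18.2 now; Alice offers that and keeps 1.8.
Round 3 (Bob proposes): Alice can get 1.8 next round, worth 0.56 × 1.8 = 1.008 now, so Bob offers 1.008, keeping 18.992.
Round 2 (Alice proposes): Bob can get 18.992 next round, worth 0.91 × 18.992 = 17.28272 now; Alice offers that and keeps 2.71728.
Round 1 (Bob proposes): Alice can get 2.71728 next round, worth 0.56 × 2.71728 = 1.5216768 now. Bob offers 1.5216768 and keeps 20 − 1.5216768 = 18.4783232.

18.48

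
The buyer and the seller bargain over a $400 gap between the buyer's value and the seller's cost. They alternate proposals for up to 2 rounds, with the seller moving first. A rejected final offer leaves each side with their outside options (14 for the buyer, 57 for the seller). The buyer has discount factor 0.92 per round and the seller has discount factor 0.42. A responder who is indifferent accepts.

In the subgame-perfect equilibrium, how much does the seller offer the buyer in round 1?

Round 2 (the buyer proposes): the seller gets 57 if talks fail, so the buyer offers 57 and keeps 343.
Round 1 (the seller proposes): the buyer can get 343 next round, worth 0.92 × 343 = 315.56 now; the seller offers that and keeps 84.44.

315.56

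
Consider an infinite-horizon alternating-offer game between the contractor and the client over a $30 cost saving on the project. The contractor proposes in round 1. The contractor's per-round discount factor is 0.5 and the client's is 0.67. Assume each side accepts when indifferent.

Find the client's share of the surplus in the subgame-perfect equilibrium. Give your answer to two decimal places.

In a stationary SPE each proposer offers the other exactly their discounted continuation value.
If the contractor keeps x when proposing and the client keeps y when proposing, then x = 30 − 0.67y and y = 30 − 0.5x.
Solving: x = 30(1 − 0.67) / (1 − 0.5·0.67) = 9.9 / 0.665 ≈ 14.8872.
The client gets 30 − 14.8872 ≈ 15.1128.

15.11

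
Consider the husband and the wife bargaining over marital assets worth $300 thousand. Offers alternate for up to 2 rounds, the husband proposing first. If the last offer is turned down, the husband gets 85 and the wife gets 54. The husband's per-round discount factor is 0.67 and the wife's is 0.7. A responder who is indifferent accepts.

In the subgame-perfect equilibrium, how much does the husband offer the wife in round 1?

150.5

Round 2 (the wife proposes): the husband gets 85 if talks fail, so the wife offers 85 and keeps 215.
Round 1 (the husband proposes): the wife can get 215 next round, worth 0.7 × 215 = 150.5 now, so the husband offers 150.5, keeping 149.5.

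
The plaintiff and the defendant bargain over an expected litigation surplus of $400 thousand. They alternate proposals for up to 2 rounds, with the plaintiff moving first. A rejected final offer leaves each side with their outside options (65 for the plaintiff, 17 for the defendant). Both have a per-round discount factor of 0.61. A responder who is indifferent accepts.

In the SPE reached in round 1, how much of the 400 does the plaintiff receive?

Round 2 (the defendant proposes): the plaintiff gets 65 if talks fail, so the defendant offers 65 and keeps 335.
Round 1 (the plaintiff proposes): the defendant can get 335 next round, worth 0.61 × 335 = 204.35 now, so the plaintiff offers 204.35, keeping 195.65.

195.65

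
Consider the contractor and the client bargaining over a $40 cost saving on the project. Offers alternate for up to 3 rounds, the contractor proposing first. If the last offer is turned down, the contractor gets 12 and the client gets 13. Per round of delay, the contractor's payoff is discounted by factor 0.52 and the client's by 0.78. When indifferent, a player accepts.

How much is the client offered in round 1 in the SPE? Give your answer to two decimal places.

By backward induction:
Round 3 (the contractor proposes): the client gets 13 if talks fail, so the contractor offers 13 and keeps 27.
Round 2 (the client proposes): the contractor can get 27 next round, worth 0.52 × 27 = 14.04 now; the client offers that and keeps 25.96.
Round 1 (the contractor proposes): the client can get 25.96 next round, worth 0.78 × 25.96 = 20.2488 now; the contractor offers that and keeps 19.7512.

20.25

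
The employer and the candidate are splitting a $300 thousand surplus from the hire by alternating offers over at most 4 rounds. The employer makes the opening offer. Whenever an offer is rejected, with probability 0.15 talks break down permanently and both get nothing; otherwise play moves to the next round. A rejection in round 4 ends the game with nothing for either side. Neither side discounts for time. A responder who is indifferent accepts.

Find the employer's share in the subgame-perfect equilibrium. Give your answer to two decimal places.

77.51

Round 4 (the candidate proposes): the employer will accept anything ≥ 0, so the candidate offers 0 and keeps 300.
Round 3 (the employer proposes): rejecting gives the candidate an expected 0.85 × 300 = 255, so the employer offers 255, keeping 45.
Round 2 (the candidate proposes): rejecting gives the employer an expected 0.85 × 45 = 38.25, so the candidate offers 38.25, keeping 261.75.
Round 1 (the employer proposes): rejecting gives the candidate an expected 0.85 × 261.75 = 222.4875, so the employer offers 222.4875, keeping 77.5125.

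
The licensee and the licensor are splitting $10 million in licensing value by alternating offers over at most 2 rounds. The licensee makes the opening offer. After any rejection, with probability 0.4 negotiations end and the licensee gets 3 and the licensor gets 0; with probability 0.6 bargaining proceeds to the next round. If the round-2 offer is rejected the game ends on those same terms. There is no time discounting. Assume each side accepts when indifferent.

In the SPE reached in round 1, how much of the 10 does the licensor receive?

4.2

Round 2 (the licensor proposes): the licensee gets 3 if talks fail, so the licensor offers 3 and keeps 7.
Round 1 (the licensee proposes): rejecting gives the licensor an expected 0.6 × 7 = 4.2. The licensee offers 4.2 and keeps 10 − 4.2 = 5.8.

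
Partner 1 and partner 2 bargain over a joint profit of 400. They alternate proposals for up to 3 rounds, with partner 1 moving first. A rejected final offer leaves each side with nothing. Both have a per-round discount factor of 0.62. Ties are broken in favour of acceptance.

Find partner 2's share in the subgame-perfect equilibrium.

94.24

Work backward from the last round.
Round 3 (partner 1 proposes): rejection yields 0 for partner 2; partner 1 offers 0 and keeps 400.
Round 2 (partner 2 proposes): partner 1 can get 400 next round, worth 0.62 × 400 = 248 now, so partner 2 offers 248, keeping 152.
Round 1 (partner 1 proposes): partner 2 can get 152 next round, worth 0.62 × 152 = 94.24 now, so partner 1 offers 94.24, keeping 305.76.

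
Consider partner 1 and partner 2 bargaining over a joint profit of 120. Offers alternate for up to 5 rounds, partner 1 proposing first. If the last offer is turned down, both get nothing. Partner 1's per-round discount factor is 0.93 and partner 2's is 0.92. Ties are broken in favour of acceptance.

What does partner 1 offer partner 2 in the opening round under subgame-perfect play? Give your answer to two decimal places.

14.34

Work backward from the last round.
Round 5 (partner 1 proposes): rejection yields 0 for partner 2; partner 1 offers 0 and keeps 120.
Round 4 (partner 2 proposes): partner 1 can get 120 next round, worth 0.93 × 120 = 111.6 now. Partner 2 offers 111.6 and keeps 120 − 111.6 = 8.4.
Round 3 (partner 1 proposes): partner 2 can get 8.4 next round, worth 0.92 × 8.4 = 7.728 now, so partner 1 offers 7.728, keeping 112.272.
Round 2 (partner 2 proposes): partner 1 can get 112.272 next round, worth 0.93 × 112.272 = 104.41296 now, so partner 2 offers 104.41296, keeping 15.58704.
Round 1 (partner 1 proposes): partner 2 can get 15.58704 next round, worth 0.92 × 15.58704 = 14.3400768 now, so partner 1 offers 14.3400768, keeping 105.6599232.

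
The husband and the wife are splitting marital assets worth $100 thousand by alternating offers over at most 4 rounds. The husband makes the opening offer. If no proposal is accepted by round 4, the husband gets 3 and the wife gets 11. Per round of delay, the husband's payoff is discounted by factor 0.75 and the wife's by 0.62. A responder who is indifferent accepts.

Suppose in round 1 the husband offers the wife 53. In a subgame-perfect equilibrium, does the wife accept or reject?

Accept

Round 4 (the wife proposes): the husband gets 3 if talks fail, so the wife offers 3 and keeps 97.
Round 3 (the husband proposes): the wife can get 97 next round, worth 0.62 × 97 = 60.14 now. The husband offers 60.14 and keeps 100 − 60.14 = 39.86.
Round 2 (the wife proposes): the husband can get 39.86 next round, worth 0.75 × 39.86 = 29.895 now, so the wife offers 29.895, keeping 70.105.
So by rejecting in round 1, the wife gets 70.105 next round, worth 0.62 × 70.105 = 43.4651 now.
Offer 53 ≥ 43.4651, so the wife accepts.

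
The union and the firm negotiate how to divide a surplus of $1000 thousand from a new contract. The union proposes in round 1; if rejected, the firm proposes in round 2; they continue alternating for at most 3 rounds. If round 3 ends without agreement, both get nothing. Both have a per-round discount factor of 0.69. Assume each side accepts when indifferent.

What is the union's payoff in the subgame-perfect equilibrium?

786.1

Round 3 (the union proposes): rejection yields 0 for the firm; the union offers 0 and keeps 1000.
Round 2 (the firm proposes): the union can get 1000 next round, worth 0.69 × 1000 = 690 now; the firm offers that and keeps 310.
Round 1 (the union proposes): the firm can get 310 next round, worth 0.69 × 310 = 213.9 now; the union offers that and keeps 786.1.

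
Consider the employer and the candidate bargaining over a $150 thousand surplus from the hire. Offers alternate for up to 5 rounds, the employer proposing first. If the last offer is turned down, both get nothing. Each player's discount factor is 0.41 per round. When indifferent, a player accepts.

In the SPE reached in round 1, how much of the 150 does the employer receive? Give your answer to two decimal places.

107.62

By backward induction:
Round 5 (the employer proposes): rejection yields 0 for the candidate; the employer offers 0 and keeps 150.
Round 4 (the candidate proposes): the employer can get 150 next round, worth 0.41 × 150 = 61.5 now, so the candidate offers 61.5, keeping 88.5.
Round 3 (the employer proposes): the candidate can get 88.5 next round, worth 0.41 × 88.5 = 36.285 now; the employer offers that and keeps 113.715.
Round 2 (the candidate proposes): the employer can get 113.715 next round, worth 0.41 × 113.715 = 46.62315 now; the candidate offers that and keeps 103.37685.
Round 1 (the employer proposes): the candidate can get 103.37685 next round, worth 0.41 × 103.37685 = 42.3845085 now; the employer offers that and keeps 107.6154915.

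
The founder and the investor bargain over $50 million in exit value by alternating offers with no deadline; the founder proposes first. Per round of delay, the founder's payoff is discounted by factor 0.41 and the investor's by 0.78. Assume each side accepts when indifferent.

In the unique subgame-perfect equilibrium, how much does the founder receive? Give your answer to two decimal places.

In a stationary SPE each proposer offers the other exactly their discounted continuation value.
If the founder keeps x when proposing and the investor keeps y when proposing, then x = 50 − 0.78y and y = 50 − 0.41x.
Solving: x = 50(1 − 0.78) / (1 − 0.41·0.78) = 11 / 0.6802 ≈ 16.1717.
The investor gets 50 − 16.1717 ≈ 33.8283.

16.17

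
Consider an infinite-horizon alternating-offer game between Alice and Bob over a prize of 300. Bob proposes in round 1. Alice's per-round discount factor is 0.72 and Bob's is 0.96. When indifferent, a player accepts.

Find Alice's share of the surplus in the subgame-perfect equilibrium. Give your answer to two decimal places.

27.98

Let x be Bob's share when Bob proposes and y be Alice's share when Alice proposes.
Alice accepts iff offered ≥ 0.72·y, so x = 300 − 0.72y. Symmetrically y = 300 − 0.96x.
Substituting: x = 300 − 0.72(300 − 0.96x), giving x(1 − 0.96·0.72) = 300(1 − 0.72).
So x = 300 × 0.28 / 0.3088 ≈ 272.0207, and Alice receives 300 − x ≈ 27.9793.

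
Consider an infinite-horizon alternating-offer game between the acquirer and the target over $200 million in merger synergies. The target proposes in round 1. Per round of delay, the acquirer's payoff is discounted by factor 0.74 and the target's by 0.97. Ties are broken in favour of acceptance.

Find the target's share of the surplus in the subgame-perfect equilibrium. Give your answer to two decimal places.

When the target proposes, the acquirer accepts any offer worth at least 0.74 times what the acquirer would get by proposing next round; and vice versa.
This gives x = 200 − 0.74y and y = 200 − 0.97x, where x and y are each side's share when it proposes.
Hence (1 − 0.74·0.97)x = 200(1 − 0.74), i.e. 0.2822·x = 52.
x ≈ 184.2665; the acquirer's share is 200 − x ≈ 15.7335.

184.27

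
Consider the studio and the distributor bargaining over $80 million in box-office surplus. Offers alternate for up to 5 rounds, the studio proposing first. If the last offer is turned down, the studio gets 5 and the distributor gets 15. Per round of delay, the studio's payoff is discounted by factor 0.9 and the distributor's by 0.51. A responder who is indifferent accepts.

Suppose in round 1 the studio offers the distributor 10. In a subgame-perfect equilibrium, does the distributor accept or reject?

Work out the distributor's continuation value if the offer is rejected.
Round 5 (the studio proposes): the distributor gets 15 if talks fail, so the studio offers 15 and keeps 65.
Round 4 (the distributor proposes): the studio can get 65 next round, worth 0.9 × 65 = 58.5 now, so the distributor offers 58.5, keeping 21.5.
Round 3 (the studio proposes): the distributor can get 21.5 next round, worth 0.51 × 21.5 = 10.965 now. The studio offers 10.965 and keeps 80 − 10.965 = 69.035.
Round 2 (the distributor proposes): the studio can get 69.035 next round, worth 0.9 × 69.035 = 62.1315 now, so the distributor offers 62.1315, keeping 17.8685.
So by rejecting in round 1, the distributor gets 17.8685 next round, worth 0.51 × 17.8685 = 9.112935 now.
Offer 10 ≥ 9.112935, so the distributor accepts.

Accept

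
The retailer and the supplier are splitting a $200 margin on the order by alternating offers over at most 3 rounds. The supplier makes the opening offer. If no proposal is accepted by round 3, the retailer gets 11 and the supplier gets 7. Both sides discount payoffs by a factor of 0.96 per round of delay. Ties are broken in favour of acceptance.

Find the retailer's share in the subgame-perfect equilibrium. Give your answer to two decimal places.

Round 3 (the supplier proposes): the retailer gets 11 if talks fail, so the supplier offers 11 and keeps 189.
Round 2 (the retailer proposes): the supplier can get 189 next round, worth 0.96 × 189 = 181.44 now. The retailer offers 181.44 and keeps 200 − 181.44 = 18.56.
Round 1 (the supplier proposes): the retailer can get 18.56 next round, worth 0.96 × 18.56 = 17.8176 now. The supplier offers 17.8176 and keeps 200 − 17.8176 = 182.1824.

17.82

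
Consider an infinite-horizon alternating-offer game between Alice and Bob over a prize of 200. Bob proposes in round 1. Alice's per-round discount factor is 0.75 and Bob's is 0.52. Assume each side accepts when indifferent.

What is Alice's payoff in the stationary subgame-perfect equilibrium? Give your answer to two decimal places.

Let x be Bob's share when Bob proposes and y be Alice's share when Alice proposes.
Alice accepts iff offered ≥ 0.75·y, so x = 200 − 0.75y. Symmetrically y = 200 − 0.52x.
Substituting: x = 200 − 0.75(200 − 0.52x), giving x(1 − 0.52·0.75) = 200(1 − 0.75).
So x = 200 × 0.25 / 0.61 ≈ 81.9672, and Alice receives 200 − x ≈ 118.0328.

118.03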